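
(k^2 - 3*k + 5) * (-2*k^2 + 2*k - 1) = -2*k^4 + 8*k^3 - 17*k^2 + 13*k - 5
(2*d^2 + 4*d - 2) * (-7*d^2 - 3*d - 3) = -14*d^4 - 34*d^3 - 4*d^2 - 6*d + 6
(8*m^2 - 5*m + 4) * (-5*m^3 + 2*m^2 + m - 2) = -40*m^5 + 41*m^4 - 22*m^3 - 13*m^2 + 14*m - 8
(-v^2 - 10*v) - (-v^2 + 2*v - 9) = 9 - 12*v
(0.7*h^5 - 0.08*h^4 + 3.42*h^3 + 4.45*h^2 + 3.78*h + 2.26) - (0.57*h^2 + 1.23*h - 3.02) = 0.7*h^5 - 0.08*h^4 + 3.42*h^3 + 3.88*h^2 + 2.55*h + 5.28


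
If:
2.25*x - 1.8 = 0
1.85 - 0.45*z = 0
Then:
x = 0.80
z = 4.11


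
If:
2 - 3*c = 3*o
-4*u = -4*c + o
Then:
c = 4*u/5 + 2/15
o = 8/15 - 4*u/5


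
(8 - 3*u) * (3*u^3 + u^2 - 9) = -9*u^4 + 21*u^3 + 8*u^2 + 27*u - 72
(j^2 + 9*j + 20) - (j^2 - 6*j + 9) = 15*j + 11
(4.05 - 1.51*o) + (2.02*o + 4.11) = 0.51*o + 8.16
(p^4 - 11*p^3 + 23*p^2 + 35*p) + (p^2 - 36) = p^4 - 11*p^3 + 24*p^2 + 35*p - 36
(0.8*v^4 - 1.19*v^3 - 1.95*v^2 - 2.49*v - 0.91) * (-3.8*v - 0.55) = -3.04*v^5 + 4.082*v^4 + 8.0645*v^3 + 10.5345*v^2 + 4.8275*v + 0.5005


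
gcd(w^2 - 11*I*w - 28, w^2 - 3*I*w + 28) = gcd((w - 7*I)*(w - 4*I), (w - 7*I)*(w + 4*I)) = w - 7*I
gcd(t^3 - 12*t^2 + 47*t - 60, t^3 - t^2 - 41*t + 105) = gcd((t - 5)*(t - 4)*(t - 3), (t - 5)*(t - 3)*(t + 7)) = t^2 - 8*t + 15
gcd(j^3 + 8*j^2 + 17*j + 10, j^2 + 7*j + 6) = j + 1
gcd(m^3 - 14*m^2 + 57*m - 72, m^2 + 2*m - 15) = m - 3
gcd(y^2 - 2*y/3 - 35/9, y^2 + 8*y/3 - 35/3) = y - 7/3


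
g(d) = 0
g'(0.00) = 0.00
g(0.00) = 0.00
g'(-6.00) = 0.00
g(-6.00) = 0.00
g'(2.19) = 0.00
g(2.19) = 0.00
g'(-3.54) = 0.00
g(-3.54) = 0.00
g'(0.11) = 0.00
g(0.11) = 0.00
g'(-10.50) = 0.00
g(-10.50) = 0.00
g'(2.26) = 0.00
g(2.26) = 0.00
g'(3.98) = 0.00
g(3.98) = 0.00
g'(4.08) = 0.00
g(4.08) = 0.00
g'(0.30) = 0.00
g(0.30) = 0.00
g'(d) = 0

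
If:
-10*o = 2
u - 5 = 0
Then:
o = -1/5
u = 5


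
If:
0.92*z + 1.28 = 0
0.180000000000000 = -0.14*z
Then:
No Solution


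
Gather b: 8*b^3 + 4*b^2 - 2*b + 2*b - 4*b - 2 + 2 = 8*b^3 + 4*b^2 - 4*b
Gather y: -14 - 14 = -28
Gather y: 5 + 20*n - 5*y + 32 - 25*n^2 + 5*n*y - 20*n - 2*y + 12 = -25*n^2 + y*(5*n - 7) + 49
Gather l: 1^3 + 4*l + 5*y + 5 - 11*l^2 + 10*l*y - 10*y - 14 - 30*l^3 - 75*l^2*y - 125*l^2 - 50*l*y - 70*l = -30*l^3 + l^2*(-75*y - 136) + l*(-40*y - 66) - 5*y - 8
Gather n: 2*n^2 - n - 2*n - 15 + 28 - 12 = 2*n^2 - 3*n + 1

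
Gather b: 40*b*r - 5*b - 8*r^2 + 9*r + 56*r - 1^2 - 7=b*(40*r - 5) - 8*r^2 + 65*r - 8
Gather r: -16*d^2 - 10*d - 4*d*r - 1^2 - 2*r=-16*d^2 - 10*d + r*(-4*d - 2) - 1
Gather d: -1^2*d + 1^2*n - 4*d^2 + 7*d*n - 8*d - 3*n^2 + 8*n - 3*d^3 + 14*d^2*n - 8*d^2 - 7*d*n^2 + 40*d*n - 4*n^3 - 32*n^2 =-3*d^3 + d^2*(14*n - 12) + d*(-7*n^2 + 47*n - 9) - 4*n^3 - 35*n^2 + 9*n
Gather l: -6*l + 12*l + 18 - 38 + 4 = 6*l - 16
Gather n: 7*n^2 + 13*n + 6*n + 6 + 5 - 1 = 7*n^2 + 19*n + 10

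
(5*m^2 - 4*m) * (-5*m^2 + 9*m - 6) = -25*m^4 + 65*m^3 - 66*m^2 + 24*m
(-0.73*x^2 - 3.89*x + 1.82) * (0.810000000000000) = -0.5913*x^2 - 3.1509*x + 1.4742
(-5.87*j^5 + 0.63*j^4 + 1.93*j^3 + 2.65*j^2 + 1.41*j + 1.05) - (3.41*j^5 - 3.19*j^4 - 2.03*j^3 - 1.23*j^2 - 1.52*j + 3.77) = -9.28*j^5 + 3.82*j^4 + 3.96*j^3 + 3.88*j^2 + 2.93*j - 2.72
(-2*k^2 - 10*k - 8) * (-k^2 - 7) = 2*k^4 + 10*k^3 + 22*k^2 + 70*k + 56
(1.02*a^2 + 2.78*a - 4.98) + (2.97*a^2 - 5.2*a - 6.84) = 3.99*a^2 - 2.42*a - 11.82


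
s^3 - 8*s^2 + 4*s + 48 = (s - 6)*(s - 4)*(s + 2)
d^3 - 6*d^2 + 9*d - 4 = (d - 4)*(d - 1)^2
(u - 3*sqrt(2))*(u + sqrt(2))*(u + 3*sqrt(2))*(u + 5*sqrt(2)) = u^4 + 6*sqrt(2)*u^3 - 8*u^2 - 108*sqrt(2)*u - 180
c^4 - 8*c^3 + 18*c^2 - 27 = (c - 3)^3*(c + 1)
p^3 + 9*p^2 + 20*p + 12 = (p + 1)*(p + 2)*(p + 6)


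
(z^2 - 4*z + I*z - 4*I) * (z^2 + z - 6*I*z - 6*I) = z^4 - 3*z^3 - 5*I*z^3 + 2*z^2 + 15*I*z^2 - 18*z + 20*I*z - 24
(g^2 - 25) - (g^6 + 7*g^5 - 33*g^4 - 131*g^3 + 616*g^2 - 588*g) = -g^6 - 7*g^5 + 33*g^4 + 131*g^3 - 615*g^2 + 588*g - 25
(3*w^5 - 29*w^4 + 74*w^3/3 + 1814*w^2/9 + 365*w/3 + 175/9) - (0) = 3*w^5 - 29*w^4 + 74*w^3/3 + 1814*w^2/9 + 365*w/3 + 175/9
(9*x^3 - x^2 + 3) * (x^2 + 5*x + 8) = 9*x^5 + 44*x^4 + 67*x^3 - 5*x^2 + 15*x + 24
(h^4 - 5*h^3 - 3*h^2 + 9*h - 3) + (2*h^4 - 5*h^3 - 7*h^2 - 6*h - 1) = 3*h^4 - 10*h^3 - 10*h^2 + 3*h - 4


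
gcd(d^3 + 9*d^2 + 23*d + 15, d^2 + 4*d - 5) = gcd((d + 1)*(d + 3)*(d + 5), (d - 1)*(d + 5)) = d + 5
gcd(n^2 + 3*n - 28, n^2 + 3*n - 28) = n^2 + 3*n - 28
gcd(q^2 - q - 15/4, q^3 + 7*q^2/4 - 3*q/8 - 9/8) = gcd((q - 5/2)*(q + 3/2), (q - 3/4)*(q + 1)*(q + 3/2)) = q + 3/2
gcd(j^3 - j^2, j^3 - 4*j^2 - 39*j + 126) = 1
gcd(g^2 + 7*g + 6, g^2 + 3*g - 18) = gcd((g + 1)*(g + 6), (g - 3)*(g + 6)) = g + 6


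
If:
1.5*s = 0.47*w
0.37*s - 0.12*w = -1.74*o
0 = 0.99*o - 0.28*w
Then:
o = 0.00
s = 0.00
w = 0.00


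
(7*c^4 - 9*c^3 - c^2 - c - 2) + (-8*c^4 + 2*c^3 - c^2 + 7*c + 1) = -c^4 - 7*c^3 - 2*c^2 + 6*c - 1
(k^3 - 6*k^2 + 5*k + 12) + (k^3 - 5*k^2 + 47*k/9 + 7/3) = 2*k^3 - 11*k^2 + 92*k/9 + 43/3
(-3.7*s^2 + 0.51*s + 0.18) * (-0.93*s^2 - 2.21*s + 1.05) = 3.441*s^4 + 7.7027*s^3 - 5.1795*s^2 + 0.1377*s + 0.189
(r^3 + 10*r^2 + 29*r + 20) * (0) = 0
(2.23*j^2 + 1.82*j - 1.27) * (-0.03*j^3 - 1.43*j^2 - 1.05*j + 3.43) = -0.0669*j^5 - 3.2435*j^4 - 4.906*j^3 + 7.554*j^2 + 7.5761*j - 4.3561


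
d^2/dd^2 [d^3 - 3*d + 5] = 6*d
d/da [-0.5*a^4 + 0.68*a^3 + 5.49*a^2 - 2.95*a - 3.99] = -2.0*a^3 + 2.04*a^2 + 10.98*a - 2.95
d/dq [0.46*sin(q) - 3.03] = 0.46*cos(q)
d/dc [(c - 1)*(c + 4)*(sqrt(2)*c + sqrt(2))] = sqrt(2)*(3*c^2 + 8*c - 1)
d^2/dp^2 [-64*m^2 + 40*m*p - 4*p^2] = -8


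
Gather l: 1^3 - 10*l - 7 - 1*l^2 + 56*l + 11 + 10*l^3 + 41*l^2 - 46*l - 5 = 10*l^3 + 40*l^2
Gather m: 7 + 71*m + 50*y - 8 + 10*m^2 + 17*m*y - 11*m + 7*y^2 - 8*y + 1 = 10*m^2 + m*(17*y + 60) + 7*y^2 + 42*y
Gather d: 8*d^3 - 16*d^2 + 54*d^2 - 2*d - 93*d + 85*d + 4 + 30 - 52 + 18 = 8*d^3 + 38*d^2 - 10*d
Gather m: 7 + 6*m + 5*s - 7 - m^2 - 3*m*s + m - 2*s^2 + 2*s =-m^2 + m*(7 - 3*s) - 2*s^2 + 7*s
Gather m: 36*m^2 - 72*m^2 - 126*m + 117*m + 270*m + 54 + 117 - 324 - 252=-36*m^2 + 261*m - 405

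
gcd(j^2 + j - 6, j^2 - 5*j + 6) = j - 2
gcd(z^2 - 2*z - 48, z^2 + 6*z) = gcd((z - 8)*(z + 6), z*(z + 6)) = z + 6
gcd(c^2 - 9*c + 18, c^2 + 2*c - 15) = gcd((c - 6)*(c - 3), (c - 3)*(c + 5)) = c - 3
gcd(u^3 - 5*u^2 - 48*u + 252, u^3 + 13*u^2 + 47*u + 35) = u + 7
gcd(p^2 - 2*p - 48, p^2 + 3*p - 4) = 1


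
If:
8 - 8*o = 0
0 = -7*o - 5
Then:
No Solution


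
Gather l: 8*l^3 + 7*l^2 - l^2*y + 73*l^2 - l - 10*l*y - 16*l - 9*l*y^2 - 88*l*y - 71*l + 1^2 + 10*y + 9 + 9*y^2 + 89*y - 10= 8*l^3 + l^2*(80 - y) + l*(-9*y^2 - 98*y - 88) + 9*y^2 + 99*y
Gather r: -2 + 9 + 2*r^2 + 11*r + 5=2*r^2 + 11*r + 12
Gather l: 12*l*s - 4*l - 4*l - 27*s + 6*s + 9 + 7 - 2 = l*(12*s - 8) - 21*s + 14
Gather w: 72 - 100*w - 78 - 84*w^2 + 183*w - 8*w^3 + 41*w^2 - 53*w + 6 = -8*w^3 - 43*w^2 + 30*w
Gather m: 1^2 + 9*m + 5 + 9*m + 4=18*m + 10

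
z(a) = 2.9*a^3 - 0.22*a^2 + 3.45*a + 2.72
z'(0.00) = 3.45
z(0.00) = 2.72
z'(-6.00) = 319.29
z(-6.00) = -652.30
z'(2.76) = 68.51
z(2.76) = 71.54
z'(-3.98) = 143.01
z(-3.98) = -197.33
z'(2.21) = 44.97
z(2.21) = 40.57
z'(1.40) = 19.89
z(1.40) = 15.08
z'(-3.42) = 106.71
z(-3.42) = -127.66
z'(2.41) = 52.92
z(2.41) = 50.35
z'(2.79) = 69.94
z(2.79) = 73.61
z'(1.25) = 16.49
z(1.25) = 12.35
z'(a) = 8.7*a^2 - 0.44*a + 3.45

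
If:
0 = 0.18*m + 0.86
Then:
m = -4.78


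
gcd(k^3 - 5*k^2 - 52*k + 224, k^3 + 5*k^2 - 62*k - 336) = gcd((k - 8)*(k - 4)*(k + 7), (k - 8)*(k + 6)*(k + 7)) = k^2 - k - 56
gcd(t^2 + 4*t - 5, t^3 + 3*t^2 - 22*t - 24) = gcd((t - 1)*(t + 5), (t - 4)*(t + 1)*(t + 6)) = 1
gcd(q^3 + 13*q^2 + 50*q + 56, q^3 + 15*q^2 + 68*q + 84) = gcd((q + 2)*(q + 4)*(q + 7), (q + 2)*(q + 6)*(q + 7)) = q^2 + 9*q + 14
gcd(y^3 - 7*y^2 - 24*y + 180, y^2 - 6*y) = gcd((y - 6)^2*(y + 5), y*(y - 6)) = y - 6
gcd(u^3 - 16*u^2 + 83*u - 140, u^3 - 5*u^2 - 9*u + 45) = u - 5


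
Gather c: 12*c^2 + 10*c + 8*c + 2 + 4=12*c^2 + 18*c + 6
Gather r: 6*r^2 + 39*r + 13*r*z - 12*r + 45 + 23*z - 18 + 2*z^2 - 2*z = 6*r^2 + r*(13*z + 27) + 2*z^2 + 21*z + 27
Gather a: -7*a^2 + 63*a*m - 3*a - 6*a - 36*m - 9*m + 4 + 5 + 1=-7*a^2 + a*(63*m - 9) - 45*m + 10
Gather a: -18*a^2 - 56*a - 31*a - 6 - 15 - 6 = -18*a^2 - 87*a - 27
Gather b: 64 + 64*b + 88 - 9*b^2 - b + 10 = -9*b^2 + 63*b + 162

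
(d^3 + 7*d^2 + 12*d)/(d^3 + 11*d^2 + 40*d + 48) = d/(d + 4)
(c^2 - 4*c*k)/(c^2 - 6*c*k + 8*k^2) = c/(c - 2*k)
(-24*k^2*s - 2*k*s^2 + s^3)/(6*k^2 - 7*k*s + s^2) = s*(4*k + s)/(-k + s)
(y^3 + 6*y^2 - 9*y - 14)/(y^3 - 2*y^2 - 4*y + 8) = (y^2 + 8*y + 7)/(y^2 - 4)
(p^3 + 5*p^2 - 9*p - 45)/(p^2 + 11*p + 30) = (p^2 - 9)/(p + 6)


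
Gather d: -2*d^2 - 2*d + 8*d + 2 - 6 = -2*d^2 + 6*d - 4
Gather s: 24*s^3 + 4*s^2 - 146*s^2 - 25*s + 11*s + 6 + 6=24*s^3 - 142*s^2 - 14*s + 12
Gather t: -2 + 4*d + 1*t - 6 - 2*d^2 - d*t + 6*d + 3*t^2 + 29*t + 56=-2*d^2 + 10*d + 3*t^2 + t*(30 - d) + 48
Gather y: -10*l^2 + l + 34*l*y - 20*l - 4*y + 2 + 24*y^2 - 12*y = -10*l^2 - 19*l + 24*y^2 + y*(34*l - 16) + 2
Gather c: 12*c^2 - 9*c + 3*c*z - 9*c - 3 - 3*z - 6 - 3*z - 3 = 12*c^2 + c*(3*z - 18) - 6*z - 12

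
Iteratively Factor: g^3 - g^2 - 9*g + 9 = (g + 3)*(g^2 - 4*g + 3) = (g - 1)*(g + 3)*(g - 3)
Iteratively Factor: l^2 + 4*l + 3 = (l + 1)*(l + 3)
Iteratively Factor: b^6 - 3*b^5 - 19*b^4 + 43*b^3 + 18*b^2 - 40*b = (b - 1)*(b^5 - 2*b^4 - 21*b^3 + 22*b^2 + 40*b) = (b - 1)*(b + 1)*(b^4 - 3*b^3 - 18*b^2 + 40*b) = (b - 5)*(b - 1)*(b + 1)*(b^3 + 2*b^2 - 8*b) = (b - 5)*(b - 2)*(b - 1)*(b + 1)*(b^2 + 4*b) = (b - 5)*(b - 2)*(b - 1)*(b + 1)*(b + 4)*(b)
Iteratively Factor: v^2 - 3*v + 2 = (v - 2)*(v - 1)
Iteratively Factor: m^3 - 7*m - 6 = (m + 1)*(m^2 - m - 6) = (m - 3)*(m + 1)*(m + 2)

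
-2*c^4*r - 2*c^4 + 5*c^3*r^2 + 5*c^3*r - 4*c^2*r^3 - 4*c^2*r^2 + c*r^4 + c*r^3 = (-2*c + r)*(-c + r)^2*(c*r + c)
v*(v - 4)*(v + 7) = v^3 + 3*v^2 - 28*v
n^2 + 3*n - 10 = (n - 2)*(n + 5)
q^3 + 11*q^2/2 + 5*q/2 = q*(q + 1/2)*(q + 5)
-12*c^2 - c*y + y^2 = (-4*c + y)*(3*c + y)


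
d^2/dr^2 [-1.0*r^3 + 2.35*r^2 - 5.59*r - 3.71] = 4.7 - 6.0*r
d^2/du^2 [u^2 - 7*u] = 2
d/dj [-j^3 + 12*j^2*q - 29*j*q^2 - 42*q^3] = -3*j^2 + 24*j*q - 29*q^2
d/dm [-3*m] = -3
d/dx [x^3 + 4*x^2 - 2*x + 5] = 3*x^2 + 8*x - 2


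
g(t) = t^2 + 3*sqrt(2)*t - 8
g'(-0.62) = 3.00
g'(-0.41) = 3.42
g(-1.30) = -11.83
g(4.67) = 33.62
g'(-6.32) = -8.40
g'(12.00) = 28.24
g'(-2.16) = -0.08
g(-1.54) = -12.16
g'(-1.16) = 1.92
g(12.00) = 186.91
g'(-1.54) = 1.16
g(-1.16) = -11.58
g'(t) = 2*t + 3*sqrt(2)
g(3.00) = 13.73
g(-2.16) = -12.50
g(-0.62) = -10.25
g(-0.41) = -9.57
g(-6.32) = 5.13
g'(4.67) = 13.58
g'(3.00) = 10.24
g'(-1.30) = 1.64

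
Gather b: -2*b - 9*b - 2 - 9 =-11*b - 11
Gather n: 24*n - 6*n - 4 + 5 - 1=18*n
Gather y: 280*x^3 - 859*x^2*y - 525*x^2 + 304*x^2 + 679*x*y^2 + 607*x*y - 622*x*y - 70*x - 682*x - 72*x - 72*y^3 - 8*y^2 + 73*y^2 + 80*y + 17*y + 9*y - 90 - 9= 280*x^3 - 221*x^2 - 824*x - 72*y^3 + y^2*(679*x + 65) + y*(-859*x^2 - 15*x + 106) - 99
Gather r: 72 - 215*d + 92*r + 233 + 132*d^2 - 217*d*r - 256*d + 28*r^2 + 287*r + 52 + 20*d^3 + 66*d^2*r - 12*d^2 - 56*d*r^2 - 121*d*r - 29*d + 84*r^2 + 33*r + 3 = 20*d^3 + 120*d^2 - 500*d + r^2*(112 - 56*d) + r*(66*d^2 - 338*d + 412) + 360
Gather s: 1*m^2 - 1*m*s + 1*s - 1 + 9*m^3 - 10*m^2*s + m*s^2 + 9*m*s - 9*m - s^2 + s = 9*m^3 + m^2 - 9*m + s^2*(m - 1) + s*(-10*m^2 + 8*m + 2) - 1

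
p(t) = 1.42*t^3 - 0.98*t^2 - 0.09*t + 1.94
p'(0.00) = -0.09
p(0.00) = 1.94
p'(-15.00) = 987.81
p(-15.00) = -5009.71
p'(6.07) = 144.97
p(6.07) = 282.87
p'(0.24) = -0.32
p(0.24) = 1.88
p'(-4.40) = 91.01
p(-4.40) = -137.60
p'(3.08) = 34.29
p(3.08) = 33.86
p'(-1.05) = 6.66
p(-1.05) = -0.69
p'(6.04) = 143.48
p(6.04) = 278.54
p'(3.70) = 50.98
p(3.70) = 60.12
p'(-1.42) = 11.28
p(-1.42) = -3.97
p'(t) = 4.26*t^2 - 1.96*t - 0.09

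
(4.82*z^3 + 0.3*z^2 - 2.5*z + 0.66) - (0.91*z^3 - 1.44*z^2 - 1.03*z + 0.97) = 3.91*z^3 + 1.74*z^2 - 1.47*z - 0.31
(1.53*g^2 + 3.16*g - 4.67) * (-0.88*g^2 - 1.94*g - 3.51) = -1.3464*g^4 - 5.749*g^3 - 7.3911*g^2 - 2.0318*g + 16.3917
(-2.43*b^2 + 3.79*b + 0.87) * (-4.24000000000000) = 10.3032*b^2 - 16.0696*b - 3.6888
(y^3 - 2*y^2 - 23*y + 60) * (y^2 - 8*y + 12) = y^5 - 10*y^4 + 5*y^3 + 220*y^2 - 756*y + 720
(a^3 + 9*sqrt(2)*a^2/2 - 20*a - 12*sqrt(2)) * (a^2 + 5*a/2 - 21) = a^5 + 5*a^4/2 + 9*sqrt(2)*a^4/2 - 41*a^3 + 45*sqrt(2)*a^3/4 - 213*sqrt(2)*a^2/2 - 50*a^2 - 30*sqrt(2)*a + 420*a + 252*sqrt(2)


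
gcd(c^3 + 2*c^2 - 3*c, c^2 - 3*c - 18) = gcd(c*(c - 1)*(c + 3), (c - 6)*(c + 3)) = c + 3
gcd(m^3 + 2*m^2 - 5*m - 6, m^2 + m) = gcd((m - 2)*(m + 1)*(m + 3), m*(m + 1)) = m + 1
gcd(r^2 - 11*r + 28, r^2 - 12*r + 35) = r - 7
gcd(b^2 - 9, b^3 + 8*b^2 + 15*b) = b + 3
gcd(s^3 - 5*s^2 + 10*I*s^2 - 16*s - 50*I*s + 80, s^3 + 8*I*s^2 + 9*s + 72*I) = s + 8*I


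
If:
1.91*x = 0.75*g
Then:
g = 2.54666666666667*x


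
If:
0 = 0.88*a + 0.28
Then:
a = -0.32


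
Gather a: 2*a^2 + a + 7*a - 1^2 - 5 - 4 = 2*a^2 + 8*a - 10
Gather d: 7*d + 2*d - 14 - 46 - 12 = 9*d - 72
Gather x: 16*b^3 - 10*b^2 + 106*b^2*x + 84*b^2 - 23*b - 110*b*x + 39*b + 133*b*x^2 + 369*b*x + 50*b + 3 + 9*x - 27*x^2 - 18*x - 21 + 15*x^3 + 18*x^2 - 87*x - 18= 16*b^3 + 74*b^2 + 66*b + 15*x^3 + x^2*(133*b - 9) + x*(106*b^2 + 259*b - 96) - 36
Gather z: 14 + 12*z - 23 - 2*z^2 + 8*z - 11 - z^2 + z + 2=-3*z^2 + 21*z - 18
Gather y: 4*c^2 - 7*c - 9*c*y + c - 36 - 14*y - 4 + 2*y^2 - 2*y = 4*c^2 - 6*c + 2*y^2 + y*(-9*c - 16) - 40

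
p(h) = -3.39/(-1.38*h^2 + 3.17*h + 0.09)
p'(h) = -3.39*(2.76*h - 3.17)/(-1.38*h^2 + 3.17*h + 0.09)^2 = (10.7463 - 9.3564*h)/(-1.38*h^2 + 3.17*h + 0.09)^2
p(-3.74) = 0.11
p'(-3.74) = 0.05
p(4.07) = 0.34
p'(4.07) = -0.28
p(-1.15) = 0.63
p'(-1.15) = 0.74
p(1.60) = -2.08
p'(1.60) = -1.59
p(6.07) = 0.11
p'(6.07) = -0.05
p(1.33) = -1.82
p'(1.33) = -0.49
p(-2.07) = 0.27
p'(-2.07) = 0.20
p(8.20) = 0.05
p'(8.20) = -0.01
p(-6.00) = 0.05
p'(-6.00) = 0.01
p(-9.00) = 0.02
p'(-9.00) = 0.00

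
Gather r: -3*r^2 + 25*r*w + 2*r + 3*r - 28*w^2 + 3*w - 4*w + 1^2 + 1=-3*r^2 + r*(25*w + 5) - 28*w^2 - w + 2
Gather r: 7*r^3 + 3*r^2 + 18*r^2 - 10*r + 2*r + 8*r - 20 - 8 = 7*r^3 + 21*r^2 - 28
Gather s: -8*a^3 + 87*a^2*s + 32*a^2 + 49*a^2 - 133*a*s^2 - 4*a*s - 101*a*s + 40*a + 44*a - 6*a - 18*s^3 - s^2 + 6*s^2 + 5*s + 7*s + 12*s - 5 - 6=-8*a^3 + 81*a^2 + 78*a - 18*s^3 + s^2*(5 - 133*a) + s*(87*a^2 - 105*a + 24) - 11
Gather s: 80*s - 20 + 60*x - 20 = 80*s + 60*x - 40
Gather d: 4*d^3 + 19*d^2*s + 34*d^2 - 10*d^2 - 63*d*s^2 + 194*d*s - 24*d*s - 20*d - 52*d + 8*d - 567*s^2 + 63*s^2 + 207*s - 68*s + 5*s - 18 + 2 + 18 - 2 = 4*d^3 + d^2*(19*s + 24) + d*(-63*s^2 + 170*s - 64) - 504*s^2 + 144*s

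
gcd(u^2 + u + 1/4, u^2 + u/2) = u + 1/2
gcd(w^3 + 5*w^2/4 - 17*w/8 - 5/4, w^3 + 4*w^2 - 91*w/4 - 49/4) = w + 1/2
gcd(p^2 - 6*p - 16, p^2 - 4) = p + 2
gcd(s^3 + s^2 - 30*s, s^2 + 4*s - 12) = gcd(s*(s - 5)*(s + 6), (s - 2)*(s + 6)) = s + 6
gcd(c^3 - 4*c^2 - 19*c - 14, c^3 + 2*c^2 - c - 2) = c^2 + 3*c + 2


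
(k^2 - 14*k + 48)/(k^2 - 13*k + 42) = (k - 8)/(k - 7)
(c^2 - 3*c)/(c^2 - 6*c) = (c - 3)/(c - 6)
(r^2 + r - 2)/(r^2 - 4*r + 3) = (r + 2)/(r - 3)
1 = 1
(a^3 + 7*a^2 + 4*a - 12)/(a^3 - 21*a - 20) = (-a^3 - 7*a^2 - 4*a + 12)/(-a^3 + 21*a + 20)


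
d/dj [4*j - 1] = 4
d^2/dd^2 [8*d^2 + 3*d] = 16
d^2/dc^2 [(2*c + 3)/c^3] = 12*(c + 3)/c^5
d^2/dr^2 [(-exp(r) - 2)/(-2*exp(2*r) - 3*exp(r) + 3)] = (4*exp(4*r) + 26*exp(3*r) + 72*exp(2*r) + 75*exp(r) + 27)*exp(r)/(8*exp(6*r) + 36*exp(5*r) + 18*exp(4*r) - 81*exp(3*r) - 27*exp(2*r) + 81*exp(r) - 27)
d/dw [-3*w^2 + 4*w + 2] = 4 - 6*w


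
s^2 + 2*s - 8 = (s - 2)*(s + 4)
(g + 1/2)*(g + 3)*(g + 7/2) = g^3 + 7*g^2 + 55*g/4 + 21/4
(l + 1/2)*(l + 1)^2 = l^3 + 5*l^2/2 + 2*l + 1/2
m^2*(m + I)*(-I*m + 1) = -I*m^4 + 2*m^3 + I*m^2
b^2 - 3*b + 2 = (b - 2)*(b - 1)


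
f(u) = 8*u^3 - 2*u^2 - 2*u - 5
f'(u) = 24*u^2 - 4*u - 2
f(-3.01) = -235.27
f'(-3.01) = 227.48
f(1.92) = 40.41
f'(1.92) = 78.79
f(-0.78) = -8.45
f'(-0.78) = 15.72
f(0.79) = -3.88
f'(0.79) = 9.82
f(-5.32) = -1255.51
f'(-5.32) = 698.54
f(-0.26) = -4.76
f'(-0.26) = 0.66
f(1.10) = 1.03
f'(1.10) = 22.64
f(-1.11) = -16.19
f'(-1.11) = 32.01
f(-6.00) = -1793.00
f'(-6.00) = 886.00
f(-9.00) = -5981.00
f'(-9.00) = 1978.00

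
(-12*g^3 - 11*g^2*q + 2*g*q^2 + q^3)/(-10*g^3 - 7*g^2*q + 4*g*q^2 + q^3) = (-12*g^2 + g*q + q^2)/(-10*g^2 + 3*g*q + q^2)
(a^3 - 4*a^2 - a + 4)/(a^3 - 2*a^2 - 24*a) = (-a^3 + 4*a^2 + a - 4)/(a*(-a^2 + 2*a + 24))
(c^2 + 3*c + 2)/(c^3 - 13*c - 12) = (c + 2)/(c^2 - c - 12)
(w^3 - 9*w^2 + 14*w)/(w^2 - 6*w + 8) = w*(w - 7)/(w - 4)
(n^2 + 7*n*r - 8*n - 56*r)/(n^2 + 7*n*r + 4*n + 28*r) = (n - 8)/(n + 4)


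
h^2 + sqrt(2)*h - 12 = (h - 2*sqrt(2))*(h + 3*sqrt(2))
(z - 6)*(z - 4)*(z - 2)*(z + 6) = z^4 - 6*z^3 - 28*z^2 + 216*z - 288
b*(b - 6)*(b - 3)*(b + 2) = b^4 - 7*b^3 + 36*b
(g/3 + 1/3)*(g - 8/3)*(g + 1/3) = g^3/3 - 4*g^2/9 - 29*g/27 - 8/27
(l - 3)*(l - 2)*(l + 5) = l^3 - 19*l + 30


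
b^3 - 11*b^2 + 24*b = b*(b - 8)*(b - 3)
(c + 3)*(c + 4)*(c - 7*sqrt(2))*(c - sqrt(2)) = c^4 - 8*sqrt(2)*c^3 + 7*c^3 - 56*sqrt(2)*c^2 + 26*c^2 - 96*sqrt(2)*c + 98*c + 168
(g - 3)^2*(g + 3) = g^3 - 3*g^2 - 9*g + 27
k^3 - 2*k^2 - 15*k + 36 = (k - 3)^2*(k + 4)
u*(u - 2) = u^2 - 2*u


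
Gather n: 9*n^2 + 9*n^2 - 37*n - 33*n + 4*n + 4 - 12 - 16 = 18*n^2 - 66*n - 24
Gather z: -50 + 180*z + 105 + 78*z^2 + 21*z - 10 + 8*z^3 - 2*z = 8*z^3 + 78*z^2 + 199*z + 45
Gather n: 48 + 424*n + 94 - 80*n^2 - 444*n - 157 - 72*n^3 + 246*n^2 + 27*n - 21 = -72*n^3 + 166*n^2 + 7*n - 36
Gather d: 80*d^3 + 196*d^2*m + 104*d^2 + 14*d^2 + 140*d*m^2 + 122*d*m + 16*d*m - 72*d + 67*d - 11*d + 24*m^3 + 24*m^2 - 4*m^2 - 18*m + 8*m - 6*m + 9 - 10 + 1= 80*d^3 + d^2*(196*m + 118) + d*(140*m^2 + 138*m - 16) + 24*m^3 + 20*m^2 - 16*m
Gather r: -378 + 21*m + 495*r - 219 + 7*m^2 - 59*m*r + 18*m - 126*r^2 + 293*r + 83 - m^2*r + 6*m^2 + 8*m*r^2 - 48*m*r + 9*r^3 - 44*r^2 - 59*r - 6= 13*m^2 + 39*m + 9*r^3 + r^2*(8*m - 170) + r*(-m^2 - 107*m + 729) - 520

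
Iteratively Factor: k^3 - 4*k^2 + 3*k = (k - 1)*(k^2 - 3*k) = k*(k - 1)*(k - 3)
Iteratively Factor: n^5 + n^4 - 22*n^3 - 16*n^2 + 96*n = (n)*(n^4 + n^3 - 22*n^2 - 16*n + 96) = n*(n - 4)*(n^3 + 5*n^2 - 2*n - 24) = n*(n - 4)*(n - 2)*(n^2 + 7*n + 12) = n*(n - 4)*(n - 2)*(n + 3)*(n + 4)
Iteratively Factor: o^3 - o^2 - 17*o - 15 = (o + 3)*(o^2 - 4*o - 5) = (o + 1)*(o + 3)*(o - 5)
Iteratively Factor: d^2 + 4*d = (d + 4)*(d)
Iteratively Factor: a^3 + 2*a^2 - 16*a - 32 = (a - 4)*(a^2 + 6*a + 8) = (a - 4)*(a + 4)*(a + 2)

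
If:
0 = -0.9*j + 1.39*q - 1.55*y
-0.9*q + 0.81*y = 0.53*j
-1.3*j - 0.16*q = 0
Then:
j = 0.00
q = 0.00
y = 0.00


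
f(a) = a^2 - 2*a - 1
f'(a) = 2*a - 2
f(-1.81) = 5.90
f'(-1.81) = -5.62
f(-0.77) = 1.13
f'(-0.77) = -3.54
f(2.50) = 0.25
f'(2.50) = 3.00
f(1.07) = -2.00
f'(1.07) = 0.14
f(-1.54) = 4.45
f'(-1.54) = -5.08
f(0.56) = -1.81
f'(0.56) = -0.88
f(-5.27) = 37.31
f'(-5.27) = -12.54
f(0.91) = -1.99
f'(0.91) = -0.18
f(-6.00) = 47.00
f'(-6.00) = -14.00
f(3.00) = 2.00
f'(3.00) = 4.00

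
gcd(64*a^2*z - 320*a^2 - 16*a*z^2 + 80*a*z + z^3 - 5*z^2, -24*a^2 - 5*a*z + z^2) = -8*a + z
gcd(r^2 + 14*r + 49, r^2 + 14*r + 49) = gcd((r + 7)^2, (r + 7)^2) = r^2 + 14*r + 49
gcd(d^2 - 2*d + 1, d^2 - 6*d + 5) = d - 1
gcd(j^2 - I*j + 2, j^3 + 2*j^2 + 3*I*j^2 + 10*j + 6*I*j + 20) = j - 2*I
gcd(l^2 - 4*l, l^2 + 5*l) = l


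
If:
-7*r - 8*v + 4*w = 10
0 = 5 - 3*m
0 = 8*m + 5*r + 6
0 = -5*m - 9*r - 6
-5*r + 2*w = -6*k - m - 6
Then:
No Solution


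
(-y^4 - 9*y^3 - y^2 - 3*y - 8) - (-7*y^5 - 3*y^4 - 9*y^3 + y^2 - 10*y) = 7*y^5 + 2*y^4 - 2*y^2 + 7*y - 8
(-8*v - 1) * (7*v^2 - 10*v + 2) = -56*v^3 + 73*v^2 - 6*v - 2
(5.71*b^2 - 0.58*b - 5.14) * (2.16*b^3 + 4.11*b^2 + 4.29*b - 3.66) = 12.3336*b^5 + 22.2153*b^4 + 11.0097*b^3 - 44.5122*b^2 - 19.9278*b + 18.8124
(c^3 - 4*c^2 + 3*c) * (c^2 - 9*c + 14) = c^5 - 13*c^4 + 53*c^3 - 83*c^2 + 42*c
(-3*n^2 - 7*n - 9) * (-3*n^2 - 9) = 9*n^4 + 21*n^3 + 54*n^2 + 63*n + 81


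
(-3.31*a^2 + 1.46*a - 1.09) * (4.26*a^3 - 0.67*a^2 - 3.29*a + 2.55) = -14.1006*a^5 + 8.4373*a^4 + 5.2683*a^3 - 12.5136*a^2 + 7.3091*a - 2.7795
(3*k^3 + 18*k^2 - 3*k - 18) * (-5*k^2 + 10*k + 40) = -15*k^5 - 60*k^4 + 315*k^3 + 780*k^2 - 300*k - 720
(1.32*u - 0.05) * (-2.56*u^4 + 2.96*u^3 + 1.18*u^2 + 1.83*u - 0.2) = -3.3792*u^5 + 4.0352*u^4 + 1.4096*u^3 + 2.3566*u^2 - 0.3555*u + 0.01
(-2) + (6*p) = 6*p - 2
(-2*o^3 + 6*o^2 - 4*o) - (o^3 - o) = -3*o^3 + 6*o^2 - 3*o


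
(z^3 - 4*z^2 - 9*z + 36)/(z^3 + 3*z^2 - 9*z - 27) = (z - 4)/(z + 3)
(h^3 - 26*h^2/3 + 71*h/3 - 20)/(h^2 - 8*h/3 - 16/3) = (3*h^2 - 14*h + 15)/(3*h + 4)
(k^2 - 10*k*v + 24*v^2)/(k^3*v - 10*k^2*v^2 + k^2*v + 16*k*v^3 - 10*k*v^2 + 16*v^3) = (k^2 - 10*k*v + 24*v^2)/(v*(k^3 - 10*k^2*v + k^2 + 16*k*v^2 - 10*k*v + 16*v^2))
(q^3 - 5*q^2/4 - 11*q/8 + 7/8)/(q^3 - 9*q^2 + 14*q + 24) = (8*q^2 - 18*q + 7)/(8*(q^2 - 10*q + 24))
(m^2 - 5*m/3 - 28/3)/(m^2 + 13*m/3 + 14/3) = (m - 4)/(m + 2)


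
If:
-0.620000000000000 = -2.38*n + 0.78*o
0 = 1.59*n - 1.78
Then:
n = 1.12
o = 2.62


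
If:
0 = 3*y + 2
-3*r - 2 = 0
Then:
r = -2/3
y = -2/3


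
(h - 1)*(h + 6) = h^2 + 5*h - 6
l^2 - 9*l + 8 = (l - 8)*(l - 1)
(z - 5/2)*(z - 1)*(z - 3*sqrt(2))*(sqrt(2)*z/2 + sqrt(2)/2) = sqrt(2)*z^4/2 - 3*z^3 - 5*sqrt(2)*z^3/4 - sqrt(2)*z^2/2 + 15*z^2/2 + 5*sqrt(2)*z/4 + 3*z - 15/2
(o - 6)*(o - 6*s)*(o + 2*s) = o^3 - 4*o^2*s - 6*o^2 - 12*o*s^2 + 24*o*s + 72*s^2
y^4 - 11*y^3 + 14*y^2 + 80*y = y*(y - 8)*(y - 5)*(y + 2)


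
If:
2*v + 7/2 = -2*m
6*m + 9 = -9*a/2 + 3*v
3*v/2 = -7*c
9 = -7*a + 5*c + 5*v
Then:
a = -811/423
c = 34/141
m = -1057/1692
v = -476/423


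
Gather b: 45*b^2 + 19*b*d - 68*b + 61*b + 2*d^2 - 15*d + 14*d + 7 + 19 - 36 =45*b^2 + b*(19*d - 7) + 2*d^2 - d - 10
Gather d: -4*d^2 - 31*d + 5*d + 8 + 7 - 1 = -4*d^2 - 26*d + 14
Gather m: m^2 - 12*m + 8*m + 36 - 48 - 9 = m^2 - 4*m - 21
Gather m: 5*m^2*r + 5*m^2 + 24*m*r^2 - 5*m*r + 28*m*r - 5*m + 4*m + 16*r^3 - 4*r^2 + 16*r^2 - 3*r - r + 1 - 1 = m^2*(5*r + 5) + m*(24*r^2 + 23*r - 1) + 16*r^3 + 12*r^2 - 4*r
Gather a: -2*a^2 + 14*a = -2*a^2 + 14*a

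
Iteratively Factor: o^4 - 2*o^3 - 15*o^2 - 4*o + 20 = (o - 1)*(o^3 - o^2 - 16*o - 20) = (o - 1)*(o + 2)*(o^2 - 3*o - 10) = (o - 1)*(o + 2)^2*(o - 5)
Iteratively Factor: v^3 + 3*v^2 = (v)*(v^2 + 3*v) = v^2*(v + 3)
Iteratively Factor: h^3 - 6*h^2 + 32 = (h - 4)*(h^2 - 2*h - 8) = (h - 4)*(h + 2)*(h - 4)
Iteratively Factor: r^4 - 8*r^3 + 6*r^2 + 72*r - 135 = (r - 3)*(r^3 - 5*r^2 - 9*r + 45) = (r - 5)*(r - 3)*(r^2 - 9) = (r - 5)*(r - 3)^2*(r + 3)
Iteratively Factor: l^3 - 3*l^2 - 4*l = (l + 1)*(l^2 - 4*l) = (l - 4)*(l + 1)*(l)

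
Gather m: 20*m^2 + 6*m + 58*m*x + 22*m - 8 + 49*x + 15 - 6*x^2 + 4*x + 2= 20*m^2 + m*(58*x + 28) - 6*x^2 + 53*x + 9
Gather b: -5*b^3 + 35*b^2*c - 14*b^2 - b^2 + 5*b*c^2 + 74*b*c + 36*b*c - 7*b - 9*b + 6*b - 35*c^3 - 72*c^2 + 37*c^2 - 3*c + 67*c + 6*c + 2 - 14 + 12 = -5*b^3 + b^2*(35*c - 15) + b*(5*c^2 + 110*c - 10) - 35*c^3 - 35*c^2 + 70*c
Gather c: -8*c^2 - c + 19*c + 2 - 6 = -8*c^2 + 18*c - 4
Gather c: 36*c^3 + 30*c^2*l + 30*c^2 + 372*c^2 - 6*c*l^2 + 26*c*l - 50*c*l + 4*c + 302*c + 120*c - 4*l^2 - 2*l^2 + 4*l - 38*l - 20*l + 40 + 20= 36*c^3 + c^2*(30*l + 402) + c*(-6*l^2 - 24*l + 426) - 6*l^2 - 54*l + 60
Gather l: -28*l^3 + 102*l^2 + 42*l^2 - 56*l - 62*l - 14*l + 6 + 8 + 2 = -28*l^3 + 144*l^2 - 132*l + 16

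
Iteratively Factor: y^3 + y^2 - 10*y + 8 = (y + 4)*(y^2 - 3*y + 2) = (y - 1)*(y + 4)*(y - 2)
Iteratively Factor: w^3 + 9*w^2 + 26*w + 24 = (w + 4)*(w^2 + 5*w + 6) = (w + 3)*(w + 4)*(w + 2)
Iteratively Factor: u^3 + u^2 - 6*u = (u + 3)*(u^2 - 2*u) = u*(u + 3)*(u - 2)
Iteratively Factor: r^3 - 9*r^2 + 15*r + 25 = (r - 5)*(r^2 - 4*r - 5) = (r - 5)*(r + 1)*(r - 5)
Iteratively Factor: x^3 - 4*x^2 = (x - 4)*(x^2) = x*(x - 4)*(x)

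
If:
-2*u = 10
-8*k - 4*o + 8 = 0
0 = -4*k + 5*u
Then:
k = -25/4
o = 29/2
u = -5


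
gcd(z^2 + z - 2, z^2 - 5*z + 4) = z - 1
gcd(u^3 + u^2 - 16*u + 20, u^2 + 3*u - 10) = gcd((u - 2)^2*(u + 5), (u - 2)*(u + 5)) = u^2 + 3*u - 10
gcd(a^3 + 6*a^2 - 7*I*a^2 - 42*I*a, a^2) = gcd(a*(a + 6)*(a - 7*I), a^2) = a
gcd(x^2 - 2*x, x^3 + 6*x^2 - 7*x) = x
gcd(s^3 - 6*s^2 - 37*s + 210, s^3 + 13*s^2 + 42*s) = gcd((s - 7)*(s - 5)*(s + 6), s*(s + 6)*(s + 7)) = s + 6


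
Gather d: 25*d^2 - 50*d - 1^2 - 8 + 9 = 25*d^2 - 50*d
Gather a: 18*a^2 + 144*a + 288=18*a^2 + 144*a + 288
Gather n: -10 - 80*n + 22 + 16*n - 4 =8 - 64*n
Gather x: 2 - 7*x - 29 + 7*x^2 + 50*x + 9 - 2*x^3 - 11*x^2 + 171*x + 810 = -2*x^3 - 4*x^2 + 214*x + 792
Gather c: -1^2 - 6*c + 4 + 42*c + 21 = 36*c + 24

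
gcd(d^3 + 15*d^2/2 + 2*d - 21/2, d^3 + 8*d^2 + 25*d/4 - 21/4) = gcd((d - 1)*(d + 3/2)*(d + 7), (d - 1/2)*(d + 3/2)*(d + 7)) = d^2 + 17*d/2 + 21/2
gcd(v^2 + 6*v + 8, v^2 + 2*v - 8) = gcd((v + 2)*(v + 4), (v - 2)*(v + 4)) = v + 4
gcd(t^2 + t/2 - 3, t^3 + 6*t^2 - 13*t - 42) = t + 2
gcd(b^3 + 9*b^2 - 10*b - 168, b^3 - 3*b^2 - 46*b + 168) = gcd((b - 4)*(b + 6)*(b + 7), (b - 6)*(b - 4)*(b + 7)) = b^2 + 3*b - 28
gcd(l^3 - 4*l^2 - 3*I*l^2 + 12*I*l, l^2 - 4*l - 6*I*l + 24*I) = l - 4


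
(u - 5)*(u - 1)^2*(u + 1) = u^4 - 6*u^3 + 4*u^2 + 6*u - 5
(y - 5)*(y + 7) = y^2 + 2*y - 35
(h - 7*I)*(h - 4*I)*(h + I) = h^3 - 10*I*h^2 - 17*h - 28*I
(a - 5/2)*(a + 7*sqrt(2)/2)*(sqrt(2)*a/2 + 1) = sqrt(2)*a^3/2 - 5*sqrt(2)*a^2/4 + 9*a^2/2 - 45*a/4 + 7*sqrt(2)*a/2 - 35*sqrt(2)/4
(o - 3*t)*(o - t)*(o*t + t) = o^3*t - 4*o^2*t^2 + o^2*t + 3*o*t^3 - 4*o*t^2 + 3*t^3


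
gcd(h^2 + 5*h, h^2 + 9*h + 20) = h + 5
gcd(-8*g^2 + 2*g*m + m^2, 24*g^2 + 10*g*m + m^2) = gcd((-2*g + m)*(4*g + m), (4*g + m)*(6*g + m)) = 4*g + m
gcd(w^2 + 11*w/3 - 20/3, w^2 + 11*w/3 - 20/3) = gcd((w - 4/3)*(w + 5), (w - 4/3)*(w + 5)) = w^2 + 11*w/3 - 20/3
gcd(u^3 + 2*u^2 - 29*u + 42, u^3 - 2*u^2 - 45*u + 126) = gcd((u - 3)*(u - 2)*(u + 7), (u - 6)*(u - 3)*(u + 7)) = u^2 + 4*u - 21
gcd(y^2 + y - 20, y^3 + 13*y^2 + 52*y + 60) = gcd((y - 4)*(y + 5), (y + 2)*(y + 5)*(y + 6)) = y + 5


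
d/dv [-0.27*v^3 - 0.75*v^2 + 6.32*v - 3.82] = -0.81*v^2 - 1.5*v + 6.32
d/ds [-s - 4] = -1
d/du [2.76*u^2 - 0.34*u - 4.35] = 5.52*u - 0.34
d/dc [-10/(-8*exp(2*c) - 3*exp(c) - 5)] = (-160*exp(c) - 30)*exp(c)/(8*exp(2*c) + 3*exp(c) + 5)^2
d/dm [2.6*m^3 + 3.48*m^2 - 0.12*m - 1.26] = 7.8*m^2 + 6.96*m - 0.12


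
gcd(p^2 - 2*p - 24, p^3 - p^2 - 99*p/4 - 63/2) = p - 6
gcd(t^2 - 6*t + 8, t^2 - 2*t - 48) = 1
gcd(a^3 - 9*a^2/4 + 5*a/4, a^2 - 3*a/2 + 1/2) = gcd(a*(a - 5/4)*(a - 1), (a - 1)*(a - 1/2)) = a - 1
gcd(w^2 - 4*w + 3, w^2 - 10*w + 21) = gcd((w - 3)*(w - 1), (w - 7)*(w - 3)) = w - 3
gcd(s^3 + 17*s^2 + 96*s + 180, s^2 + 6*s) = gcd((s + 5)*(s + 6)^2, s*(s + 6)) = s + 6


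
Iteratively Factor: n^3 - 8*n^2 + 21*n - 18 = (n - 3)*(n^2 - 5*n + 6) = (n - 3)*(n - 2)*(n - 3)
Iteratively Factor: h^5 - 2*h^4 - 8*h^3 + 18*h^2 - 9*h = (h - 1)*(h^4 - h^3 - 9*h^2 + 9*h) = h*(h - 1)*(h^3 - h^2 - 9*h + 9) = h*(h - 3)*(h - 1)*(h^2 + 2*h - 3) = h*(h - 3)*(h - 1)^2*(h + 3)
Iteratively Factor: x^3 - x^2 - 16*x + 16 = (x - 4)*(x^2 + 3*x - 4) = (x - 4)*(x + 4)*(x - 1)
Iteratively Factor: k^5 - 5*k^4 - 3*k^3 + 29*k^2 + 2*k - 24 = (k + 2)*(k^4 - 7*k^3 + 11*k^2 + 7*k - 12) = (k - 1)*(k + 2)*(k^3 - 6*k^2 + 5*k + 12) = (k - 4)*(k - 1)*(k + 2)*(k^2 - 2*k - 3) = (k - 4)*(k - 1)*(k + 1)*(k + 2)*(k - 3)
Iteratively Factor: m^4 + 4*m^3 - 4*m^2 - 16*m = (m)*(m^3 + 4*m^2 - 4*m - 16) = m*(m + 4)*(m^2 - 4) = m*(m + 2)*(m + 4)*(m - 2)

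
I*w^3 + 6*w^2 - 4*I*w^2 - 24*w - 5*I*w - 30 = (w - 5)*(w - 6*I)*(I*w + I)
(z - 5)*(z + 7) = z^2 + 2*z - 35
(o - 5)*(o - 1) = o^2 - 6*o + 5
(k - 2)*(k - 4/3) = k^2 - 10*k/3 + 8/3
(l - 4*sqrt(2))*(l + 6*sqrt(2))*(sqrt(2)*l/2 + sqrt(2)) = sqrt(2)*l^3/2 + sqrt(2)*l^2 + 2*l^2 - 24*sqrt(2)*l + 4*l - 48*sqrt(2)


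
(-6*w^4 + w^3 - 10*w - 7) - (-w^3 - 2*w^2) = -6*w^4 + 2*w^3 + 2*w^2 - 10*w - 7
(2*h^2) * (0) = 0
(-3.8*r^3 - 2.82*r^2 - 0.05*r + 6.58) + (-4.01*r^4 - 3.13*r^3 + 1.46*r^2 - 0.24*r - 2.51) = -4.01*r^4 - 6.93*r^3 - 1.36*r^2 - 0.29*r + 4.07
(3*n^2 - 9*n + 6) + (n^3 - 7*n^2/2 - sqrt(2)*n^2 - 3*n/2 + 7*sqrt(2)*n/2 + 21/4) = n^3 - sqrt(2)*n^2 - n^2/2 - 21*n/2 + 7*sqrt(2)*n/2 + 45/4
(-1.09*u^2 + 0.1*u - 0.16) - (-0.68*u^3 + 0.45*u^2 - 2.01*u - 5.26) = 0.68*u^3 - 1.54*u^2 + 2.11*u + 5.1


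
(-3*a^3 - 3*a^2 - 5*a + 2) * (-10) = 30*a^3 + 30*a^2 + 50*a - 20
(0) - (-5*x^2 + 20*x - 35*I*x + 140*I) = 5*x^2 - 20*x + 35*I*x - 140*I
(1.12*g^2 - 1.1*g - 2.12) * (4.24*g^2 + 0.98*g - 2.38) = 4.7488*g^4 - 3.5664*g^3 - 12.7324*g^2 + 0.5404*g + 5.0456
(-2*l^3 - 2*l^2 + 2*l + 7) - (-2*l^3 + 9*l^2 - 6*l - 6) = -11*l^2 + 8*l + 13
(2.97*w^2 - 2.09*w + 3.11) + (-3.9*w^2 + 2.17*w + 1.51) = -0.93*w^2 + 0.0800000000000001*w + 4.62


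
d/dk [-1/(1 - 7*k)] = -7/(7*k - 1)^2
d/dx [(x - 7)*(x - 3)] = 2*x - 10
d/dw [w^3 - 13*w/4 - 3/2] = 3*w^2 - 13/4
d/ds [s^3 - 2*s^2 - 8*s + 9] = 3*s^2 - 4*s - 8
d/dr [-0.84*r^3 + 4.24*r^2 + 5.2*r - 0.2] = -2.52*r^2 + 8.48*r + 5.2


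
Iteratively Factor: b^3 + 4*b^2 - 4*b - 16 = (b - 2)*(b^2 + 6*b + 8) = (b - 2)*(b + 4)*(b + 2)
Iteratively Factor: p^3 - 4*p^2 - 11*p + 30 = (p - 2)*(p^2 - 2*p - 15) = (p - 5)*(p - 2)*(p + 3)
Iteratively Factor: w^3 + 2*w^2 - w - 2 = (w + 1)*(w^2 + w - 2) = (w - 1)*(w + 1)*(w + 2)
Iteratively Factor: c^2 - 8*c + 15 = (c - 5)*(c - 3)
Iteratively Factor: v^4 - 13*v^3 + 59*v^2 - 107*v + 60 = (v - 3)*(v^3 - 10*v^2 + 29*v - 20) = (v - 3)*(v - 1)*(v^2 - 9*v + 20) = (v - 5)*(v - 3)*(v - 1)*(v - 4)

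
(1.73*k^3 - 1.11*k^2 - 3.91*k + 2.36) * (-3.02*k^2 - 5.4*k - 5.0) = -5.2246*k^5 - 5.9898*k^4 + 9.1522*k^3 + 19.5368*k^2 + 6.806*k - 11.8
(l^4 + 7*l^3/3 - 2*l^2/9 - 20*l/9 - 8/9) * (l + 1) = l^5 + 10*l^4/3 + 19*l^3/9 - 22*l^2/9 - 28*l/9 - 8/9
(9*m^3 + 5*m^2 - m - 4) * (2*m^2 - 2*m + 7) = 18*m^5 - 8*m^4 + 51*m^3 + 29*m^2 + m - 28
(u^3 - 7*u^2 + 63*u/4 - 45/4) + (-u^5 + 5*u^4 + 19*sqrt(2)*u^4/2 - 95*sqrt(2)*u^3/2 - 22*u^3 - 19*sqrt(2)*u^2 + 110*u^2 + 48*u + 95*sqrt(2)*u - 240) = -u^5 + 5*u^4 + 19*sqrt(2)*u^4/2 - 95*sqrt(2)*u^3/2 - 21*u^3 - 19*sqrt(2)*u^2 + 103*u^2 + 255*u/4 + 95*sqrt(2)*u - 1005/4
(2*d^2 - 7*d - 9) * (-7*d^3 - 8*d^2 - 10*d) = -14*d^5 + 33*d^4 + 99*d^3 + 142*d^2 + 90*d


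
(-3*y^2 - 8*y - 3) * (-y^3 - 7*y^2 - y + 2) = 3*y^5 + 29*y^4 + 62*y^3 + 23*y^2 - 13*y - 6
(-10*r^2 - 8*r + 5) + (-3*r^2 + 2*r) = -13*r^2 - 6*r + 5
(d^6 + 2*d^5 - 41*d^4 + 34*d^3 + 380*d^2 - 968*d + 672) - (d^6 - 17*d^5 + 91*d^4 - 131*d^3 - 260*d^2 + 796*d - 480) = 19*d^5 - 132*d^4 + 165*d^3 + 640*d^2 - 1764*d + 1152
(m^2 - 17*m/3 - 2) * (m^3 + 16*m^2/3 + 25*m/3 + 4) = m^5 - m^4/3 - 215*m^3/9 - 485*m^2/9 - 118*m/3 - 8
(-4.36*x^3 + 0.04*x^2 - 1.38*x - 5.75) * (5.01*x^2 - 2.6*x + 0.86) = -21.8436*x^5 + 11.5364*x^4 - 10.7674*x^3 - 25.1851*x^2 + 13.7632*x - 4.945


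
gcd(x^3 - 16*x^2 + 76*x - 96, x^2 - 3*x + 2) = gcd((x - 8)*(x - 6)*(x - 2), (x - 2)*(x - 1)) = x - 2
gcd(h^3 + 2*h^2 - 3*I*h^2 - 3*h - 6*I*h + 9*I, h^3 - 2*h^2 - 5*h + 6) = h - 1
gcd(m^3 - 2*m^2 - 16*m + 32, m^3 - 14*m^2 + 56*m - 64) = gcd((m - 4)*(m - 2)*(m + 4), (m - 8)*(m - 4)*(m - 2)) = m^2 - 6*m + 8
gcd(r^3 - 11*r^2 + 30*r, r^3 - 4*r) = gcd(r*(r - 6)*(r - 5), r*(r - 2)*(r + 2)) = r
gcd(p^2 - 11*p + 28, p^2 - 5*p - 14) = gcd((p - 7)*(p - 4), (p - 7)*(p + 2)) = p - 7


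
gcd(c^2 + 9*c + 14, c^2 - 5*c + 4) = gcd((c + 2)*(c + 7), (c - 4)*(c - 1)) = 1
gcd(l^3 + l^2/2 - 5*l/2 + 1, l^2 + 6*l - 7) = l - 1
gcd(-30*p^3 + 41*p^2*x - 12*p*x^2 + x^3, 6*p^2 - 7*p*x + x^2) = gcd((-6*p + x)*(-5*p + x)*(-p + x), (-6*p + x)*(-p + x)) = 6*p^2 - 7*p*x + x^2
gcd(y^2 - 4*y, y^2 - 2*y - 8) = y - 4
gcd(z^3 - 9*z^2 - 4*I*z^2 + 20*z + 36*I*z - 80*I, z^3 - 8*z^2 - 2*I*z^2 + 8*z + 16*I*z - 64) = z - 4*I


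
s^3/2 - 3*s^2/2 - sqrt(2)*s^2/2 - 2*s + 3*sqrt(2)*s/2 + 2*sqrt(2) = (s/2 + 1/2)*(s - 4)*(s - sqrt(2))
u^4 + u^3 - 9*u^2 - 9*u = u*(u - 3)*(u + 1)*(u + 3)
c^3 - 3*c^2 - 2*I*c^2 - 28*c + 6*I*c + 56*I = (c - 7)*(c + 4)*(c - 2*I)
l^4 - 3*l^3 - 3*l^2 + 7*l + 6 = (l - 3)*(l - 2)*(l + 1)^2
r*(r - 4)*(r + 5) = r^3 + r^2 - 20*r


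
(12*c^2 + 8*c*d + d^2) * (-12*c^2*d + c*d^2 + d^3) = -144*c^4*d - 84*c^3*d^2 + 8*c^2*d^3 + 9*c*d^4 + d^5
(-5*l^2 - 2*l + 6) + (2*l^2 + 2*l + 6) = 12 - 3*l^2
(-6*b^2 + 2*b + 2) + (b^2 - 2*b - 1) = 1 - 5*b^2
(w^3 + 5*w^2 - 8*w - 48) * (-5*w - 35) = -5*w^4 - 60*w^3 - 135*w^2 + 520*w + 1680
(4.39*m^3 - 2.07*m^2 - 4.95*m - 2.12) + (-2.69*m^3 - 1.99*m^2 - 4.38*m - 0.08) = 1.7*m^3 - 4.06*m^2 - 9.33*m - 2.2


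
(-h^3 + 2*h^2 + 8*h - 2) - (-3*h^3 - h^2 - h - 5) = 2*h^3 + 3*h^2 + 9*h + 3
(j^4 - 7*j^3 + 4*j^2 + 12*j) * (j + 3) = j^5 - 4*j^4 - 17*j^3 + 24*j^2 + 36*j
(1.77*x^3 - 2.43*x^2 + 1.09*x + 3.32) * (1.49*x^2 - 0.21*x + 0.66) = 2.6373*x^5 - 3.9924*x^4 + 3.3026*x^3 + 3.1141*x^2 + 0.0222000000000001*x + 2.1912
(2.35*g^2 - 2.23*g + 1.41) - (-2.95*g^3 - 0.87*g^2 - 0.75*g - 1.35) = 2.95*g^3 + 3.22*g^2 - 1.48*g + 2.76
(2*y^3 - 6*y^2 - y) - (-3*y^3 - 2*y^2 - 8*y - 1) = 5*y^3 - 4*y^2 + 7*y + 1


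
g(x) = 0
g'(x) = 0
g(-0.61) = 0.00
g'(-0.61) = 0.00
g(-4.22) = 0.00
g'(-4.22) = 0.00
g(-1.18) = 0.00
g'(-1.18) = 0.00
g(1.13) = 0.00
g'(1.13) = 0.00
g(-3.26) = 0.00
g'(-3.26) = 0.00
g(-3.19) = 0.00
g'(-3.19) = 0.00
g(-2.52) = 0.00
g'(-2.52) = 0.00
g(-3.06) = 0.00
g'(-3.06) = 0.00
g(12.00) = 0.00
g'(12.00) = 0.00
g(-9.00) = 0.00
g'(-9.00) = 0.00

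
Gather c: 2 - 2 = 0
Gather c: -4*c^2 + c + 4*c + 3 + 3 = -4*c^2 + 5*c + 6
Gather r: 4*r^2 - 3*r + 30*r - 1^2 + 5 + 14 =4*r^2 + 27*r + 18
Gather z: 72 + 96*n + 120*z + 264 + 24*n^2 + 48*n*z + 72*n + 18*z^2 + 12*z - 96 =24*n^2 + 168*n + 18*z^2 + z*(48*n + 132) + 240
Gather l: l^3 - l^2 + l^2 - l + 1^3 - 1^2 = l^3 - l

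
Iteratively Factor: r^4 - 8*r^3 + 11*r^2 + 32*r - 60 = (r - 2)*(r^3 - 6*r^2 - r + 30) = (r - 2)*(r + 2)*(r^2 - 8*r + 15) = (r - 3)*(r - 2)*(r + 2)*(r - 5)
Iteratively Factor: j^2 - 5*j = (j - 5)*(j)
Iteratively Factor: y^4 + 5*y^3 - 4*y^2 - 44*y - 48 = (y - 3)*(y^3 + 8*y^2 + 20*y + 16) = (y - 3)*(y + 4)*(y^2 + 4*y + 4) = (y - 3)*(y + 2)*(y + 4)*(y + 2)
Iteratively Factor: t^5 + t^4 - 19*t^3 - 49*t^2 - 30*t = (t)*(t^4 + t^3 - 19*t^2 - 49*t - 30) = t*(t + 2)*(t^3 - t^2 - 17*t - 15) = t*(t + 2)*(t + 3)*(t^2 - 4*t - 5) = t*(t + 1)*(t + 2)*(t + 3)*(t - 5)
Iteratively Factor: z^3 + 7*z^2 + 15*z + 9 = (z + 3)*(z^2 + 4*z + 3) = (z + 1)*(z + 3)*(z + 3)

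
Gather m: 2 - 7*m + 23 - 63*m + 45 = 70 - 70*m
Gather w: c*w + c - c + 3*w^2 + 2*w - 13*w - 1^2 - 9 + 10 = 3*w^2 + w*(c - 11)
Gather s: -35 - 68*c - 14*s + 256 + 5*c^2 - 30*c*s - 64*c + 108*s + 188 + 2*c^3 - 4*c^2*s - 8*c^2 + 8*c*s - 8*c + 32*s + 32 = 2*c^3 - 3*c^2 - 140*c + s*(-4*c^2 - 22*c + 126) + 441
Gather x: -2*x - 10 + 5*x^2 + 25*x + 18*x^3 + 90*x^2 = 18*x^3 + 95*x^2 + 23*x - 10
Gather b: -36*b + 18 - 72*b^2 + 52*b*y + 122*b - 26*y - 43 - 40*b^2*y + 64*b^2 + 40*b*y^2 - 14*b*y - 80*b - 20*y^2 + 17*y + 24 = b^2*(-40*y - 8) + b*(40*y^2 + 38*y + 6) - 20*y^2 - 9*y - 1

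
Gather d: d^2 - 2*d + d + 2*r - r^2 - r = d^2 - d - r^2 + r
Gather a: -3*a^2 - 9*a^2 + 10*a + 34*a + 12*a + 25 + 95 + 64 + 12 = -12*a^2 + 56*a + 196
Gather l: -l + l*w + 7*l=l*(w + 6)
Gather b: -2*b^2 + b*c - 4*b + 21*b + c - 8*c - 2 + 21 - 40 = -2*b^2 + b*(c + 17) - 7*c - 21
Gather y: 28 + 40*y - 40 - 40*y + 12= 0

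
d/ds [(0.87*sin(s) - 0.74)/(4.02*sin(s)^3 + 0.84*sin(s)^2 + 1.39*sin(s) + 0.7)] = (-6.9948*sin(s)^3 + 8.1936*sin(s)^2 + 1.2432*sin(s) + 1.6376)*cos(s)/(16.1604*sin(s)^6 + 6.7536*sin(s)^5 + 11.8812*sin(s)^4 + 7.9632*sin(s)^3 + 3.1081*sin(s)^2 + 1.946*sin(s) + 0.49)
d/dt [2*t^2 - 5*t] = 4*t - 5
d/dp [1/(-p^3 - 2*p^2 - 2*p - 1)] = (3*p^2 + 4*p + 2)/(p^3 + 2*p^2 + 2*p + 1)^2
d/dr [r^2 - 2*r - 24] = 2*r - 2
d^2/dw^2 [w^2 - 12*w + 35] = 2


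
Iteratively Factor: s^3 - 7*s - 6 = (s - 3)*(s^2 + 3*s + 2) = (s - 3)*(s + 2)*(s + 1)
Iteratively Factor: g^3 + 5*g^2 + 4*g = (g + 1)*(g^2 + 4*g) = g*(g + 1)*(g + 4)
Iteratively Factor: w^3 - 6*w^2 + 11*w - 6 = (w - 1)*(w^2 - 5*w + 6) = (w - 3)*(w - 1)*(w - 2)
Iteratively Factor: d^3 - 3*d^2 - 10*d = (d + 2)*(d^2 - 5*d) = (d - 5)*(d + 2)*(d)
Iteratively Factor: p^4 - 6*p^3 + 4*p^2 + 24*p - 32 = (p - 4)*(p^3 - 2*p^2 - 4*p + 8) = (p - 4)*(p + 2)*(p^2 - 4*p + 4) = (p - 4)*(p - 2)*(p + 2)*(p - 2)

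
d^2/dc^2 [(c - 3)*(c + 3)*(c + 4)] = 6*c + 8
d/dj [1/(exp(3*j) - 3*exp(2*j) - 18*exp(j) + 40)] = 3*(-exp(2*j) + 2*exp(j) + 6)*exp(j)/(exp(3*j) - 3*exp(2*j) - 18*exp(j) + 40)^2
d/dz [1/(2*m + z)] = -1/(2*m + z)^2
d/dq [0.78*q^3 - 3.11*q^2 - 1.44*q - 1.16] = 2.34*q^2 - 6.22*q - 1.44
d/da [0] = 0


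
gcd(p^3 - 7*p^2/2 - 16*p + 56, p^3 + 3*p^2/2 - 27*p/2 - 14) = p^2 + p/2 - 14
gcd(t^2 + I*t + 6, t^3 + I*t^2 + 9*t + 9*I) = t + 3*I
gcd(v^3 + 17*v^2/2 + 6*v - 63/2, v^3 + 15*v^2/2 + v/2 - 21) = v^2 + 11*v/2 - 21/2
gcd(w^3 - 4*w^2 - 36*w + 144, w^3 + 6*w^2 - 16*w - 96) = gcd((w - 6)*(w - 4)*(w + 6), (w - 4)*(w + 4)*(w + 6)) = w^2 + 2*w - 24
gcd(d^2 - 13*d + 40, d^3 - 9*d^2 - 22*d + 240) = d - 8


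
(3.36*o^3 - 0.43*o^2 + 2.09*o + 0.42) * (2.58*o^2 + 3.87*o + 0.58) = 8.6688*o^5 + 11.8938*o^4 + 5.6769*o^3 + 8.9225*o^2 + 2.8376*o + 0.2436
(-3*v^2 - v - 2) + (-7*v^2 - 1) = -10*v^2 - v - 3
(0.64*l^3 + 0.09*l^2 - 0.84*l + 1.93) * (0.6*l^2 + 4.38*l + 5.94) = 0.384*l^5 + 2.8572*l^4 + 3.6918*l^3 - 1.9866*l^2 + 3.4638*l + 11.4642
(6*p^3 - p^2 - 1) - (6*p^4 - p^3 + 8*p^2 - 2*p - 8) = -6*p^4 + 7*p^3 - 9*p^2 + 2*p + 7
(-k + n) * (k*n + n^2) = -k^2*n + n^3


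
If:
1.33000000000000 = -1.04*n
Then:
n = -1.28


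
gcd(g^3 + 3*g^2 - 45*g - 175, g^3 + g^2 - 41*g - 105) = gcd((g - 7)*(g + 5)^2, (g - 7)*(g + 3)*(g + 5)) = g^2 - 2*g - 35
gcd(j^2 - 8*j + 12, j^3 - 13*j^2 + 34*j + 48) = j - 6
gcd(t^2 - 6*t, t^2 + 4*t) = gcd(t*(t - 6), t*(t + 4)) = t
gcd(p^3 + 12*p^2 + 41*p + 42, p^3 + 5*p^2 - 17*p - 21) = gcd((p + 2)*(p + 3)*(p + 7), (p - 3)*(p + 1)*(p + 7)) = p + 7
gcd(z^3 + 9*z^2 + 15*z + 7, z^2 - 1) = z + 1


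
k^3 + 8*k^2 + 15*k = k*(k + 3)*(k + 5)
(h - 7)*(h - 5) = h^2 - 12*h + 35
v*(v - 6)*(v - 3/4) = v^3 - 27*v^2/4 + 9*v/2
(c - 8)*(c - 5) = c^2 - 13*c + 40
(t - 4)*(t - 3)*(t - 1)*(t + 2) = t^4 - 6*t^3 + 3*t^2 + 26*t - 24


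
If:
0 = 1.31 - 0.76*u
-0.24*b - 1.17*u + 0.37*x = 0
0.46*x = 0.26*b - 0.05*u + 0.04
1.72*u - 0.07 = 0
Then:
No Solution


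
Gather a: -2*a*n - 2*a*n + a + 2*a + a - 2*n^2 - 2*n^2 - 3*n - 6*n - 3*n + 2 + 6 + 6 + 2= a*(4 - 4*n) - 4*n^2 - 12*n + 16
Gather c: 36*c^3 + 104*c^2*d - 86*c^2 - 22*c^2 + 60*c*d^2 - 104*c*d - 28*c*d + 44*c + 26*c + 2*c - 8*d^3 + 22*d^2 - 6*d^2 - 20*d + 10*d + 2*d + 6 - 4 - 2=36*c^3 + c^2*(104*d - 108) + c*(60*d^2 - 132*d + 72) - 8*d^3 + 16*d^2 - 8*d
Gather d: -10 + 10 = 0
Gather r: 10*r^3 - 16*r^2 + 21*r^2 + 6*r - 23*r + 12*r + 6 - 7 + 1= 10*r^3 + 5*r^2 - 5*r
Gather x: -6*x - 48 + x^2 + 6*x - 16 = x^2 - 64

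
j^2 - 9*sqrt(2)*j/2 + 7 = (j - 7*sqrt(2)/2)*(j - sqrt(2))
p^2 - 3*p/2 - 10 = (p - 4)*(p + 5/2)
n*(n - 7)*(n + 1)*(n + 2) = n^4 - 4*n^3 - 19*n^2 - 14*n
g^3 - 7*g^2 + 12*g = g*(g - 4)*(g - 3)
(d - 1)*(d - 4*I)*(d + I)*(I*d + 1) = I*d^4 + 4*d^3 - I*d^3 - 4*d^2 + I*d^2 + 4*d - I*d - 4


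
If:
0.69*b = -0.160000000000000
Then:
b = -0.23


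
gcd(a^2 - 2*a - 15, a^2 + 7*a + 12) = a + 3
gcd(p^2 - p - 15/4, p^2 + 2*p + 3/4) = p + 3/2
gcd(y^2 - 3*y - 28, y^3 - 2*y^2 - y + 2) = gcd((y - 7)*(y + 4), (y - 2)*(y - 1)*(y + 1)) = 1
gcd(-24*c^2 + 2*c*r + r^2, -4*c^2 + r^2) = 1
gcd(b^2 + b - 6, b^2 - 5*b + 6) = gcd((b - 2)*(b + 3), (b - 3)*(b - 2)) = b - 2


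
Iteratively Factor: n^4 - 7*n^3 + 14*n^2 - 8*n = (n - 2)*(n^3 - 5*n^2 + 4*n) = n*(n - 2)*(n^2 - 5*n + 4) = n*(n - 4)*(n - 2)*(n - 1)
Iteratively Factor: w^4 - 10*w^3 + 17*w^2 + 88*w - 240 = (w + 3)*(w^3 - 13*w^2 + 56*w - 80) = (w - 5)*(w + 3)*(w^2 - 8*w + 16) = (w - 5)*(w - 4)*(w + 3)*(w - 4)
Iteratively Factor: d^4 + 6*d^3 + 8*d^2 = (d)*(d^3 + 6*d^2 + 8*d) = d^2*(d^2 + 6*d + 8) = d^2*(d + 2)*(d + 4)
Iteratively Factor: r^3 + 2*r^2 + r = (r + 1)*(r^2 + r) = r*(r + 1)*(r + 1)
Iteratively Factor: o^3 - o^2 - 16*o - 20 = (o + 2)*(o^2 - 3*o - 10) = (o - 5)*(o + 2)*(o + 2)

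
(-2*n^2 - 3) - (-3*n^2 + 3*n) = n^2 - 3*n - 3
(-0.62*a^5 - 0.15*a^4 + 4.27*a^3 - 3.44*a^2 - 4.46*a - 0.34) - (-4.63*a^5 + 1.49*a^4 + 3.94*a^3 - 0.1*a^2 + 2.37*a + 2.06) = 4.01*a^5 - 1.64*a^4 + 0.33*a^3 - 3.34*a^2 - 6.83*a - 2.4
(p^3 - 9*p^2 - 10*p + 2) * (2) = 2*p^3 - 18*p^2 - 20*p + 4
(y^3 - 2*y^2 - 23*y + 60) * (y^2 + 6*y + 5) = y^5 + 4*y^4 - 30*y^3 - 88*y^2 + 245*y + 300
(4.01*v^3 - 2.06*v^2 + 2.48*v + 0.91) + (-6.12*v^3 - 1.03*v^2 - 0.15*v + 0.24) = -2.11*v^3 - 3.09*v^2 + 2.33*v + 1.15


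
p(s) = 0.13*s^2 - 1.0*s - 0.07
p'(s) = 0.26*s - 1.0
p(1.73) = -1.41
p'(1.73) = -0.55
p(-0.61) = 0.59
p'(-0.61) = -1.16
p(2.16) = -1.62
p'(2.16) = -0.44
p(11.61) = 5.84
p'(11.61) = 2.02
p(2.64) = -1.80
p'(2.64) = -0.31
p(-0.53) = 0.50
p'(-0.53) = -1.14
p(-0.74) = 0.74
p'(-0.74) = -1.19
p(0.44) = -0.48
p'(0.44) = -0.89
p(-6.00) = 10.61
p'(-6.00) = -2.56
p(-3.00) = 4.10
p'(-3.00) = -1.78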